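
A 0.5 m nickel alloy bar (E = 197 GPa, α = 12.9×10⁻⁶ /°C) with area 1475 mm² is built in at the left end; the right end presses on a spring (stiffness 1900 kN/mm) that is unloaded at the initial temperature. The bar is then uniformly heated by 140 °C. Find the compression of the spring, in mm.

δ ≈ 0.212 mm

Free thermal expansion: δ_free = αΔT L = 12.9×10⁻⁶ × 140 × 500 = 0.903 mm.
With a force P in the spring, the elastic change of the bar is PL/(AE) and that of the spring is P/k; compatibility requires their sum to equal δ_free.
So P = δ_free / [L/(AE) + 1/k] = 0.903 / [ 500/(1475×197×10³) + 1/(1900×10³) ].
P = 0.903 / 2.247×10⁻⁶ = 401900 N.
Spring compression = P/k = 401900/(1900×10³) = 0.2115 mm.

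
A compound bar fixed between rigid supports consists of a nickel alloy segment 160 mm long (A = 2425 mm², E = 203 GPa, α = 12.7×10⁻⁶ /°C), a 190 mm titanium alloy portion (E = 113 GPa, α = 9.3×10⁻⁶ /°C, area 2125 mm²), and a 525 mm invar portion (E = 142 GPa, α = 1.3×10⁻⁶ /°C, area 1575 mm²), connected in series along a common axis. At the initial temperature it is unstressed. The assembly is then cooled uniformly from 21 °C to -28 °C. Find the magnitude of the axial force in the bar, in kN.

Free thermal contraction of the whole bar: Σ αᵢΔT Lᵢ = 12.7×10⁻⁶×49×160 + 9.3×10⁻⁶×49×190 + 1.3×10⁻⁶×49×525 = 0.2196 mm.
The rigid supports impose zero overall length change; the single axial force P common to all segments must satisfy P Σ Lᵢ/(AᵢEᵢ) = δ_free.
Σ Lᵢ/(AᵢEᵢ) = 160/(2425×203×10³) + 190/(2125×113×10³) + 525/(1575×142×10³) = 3.464×10⁻⁶ mm/N.
P = 0.2196 / 3.464×10⁻⁶ = 63400 N = 63.4 kN, tensile.

P ≈ 63.4 kN (tensile)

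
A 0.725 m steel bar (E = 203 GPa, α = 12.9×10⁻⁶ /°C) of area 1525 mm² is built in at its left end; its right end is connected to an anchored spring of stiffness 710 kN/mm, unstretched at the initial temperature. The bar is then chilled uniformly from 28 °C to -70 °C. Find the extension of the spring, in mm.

If the spring were absent the bar would shorten by αΔT L = 12.9×10⁻⁶ × 98 × 725 = 0.9165 mm.
With a force P in the spring, the elastic change of the bar is PL/(AE) and that of the spring is P/k; compatibility requires their sum to equal δ_free.
P [ L/(AE) + 1/k ] = δ_free → P [ 725/(1525×203×10³) + 1/(710×10³) ] = 0.9165.
P = 0.9165 / 3.75×10⁻⁶ = 244400 N.
Spring extension = P/k = 244400/(710×10³) = 0.3442 mm.

δ ≈ 0.344 mm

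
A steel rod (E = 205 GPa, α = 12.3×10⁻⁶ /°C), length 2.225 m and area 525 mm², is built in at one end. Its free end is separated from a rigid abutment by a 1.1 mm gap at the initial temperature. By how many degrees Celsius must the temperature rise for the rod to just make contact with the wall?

Contact occurs when the free expansion equals the gap: αΔT L = 1.1 mm.
So ΔT = g/(αL) = 1.1/(12.3×10⁻⁶ × 2225) = 40.19 °C.

ΔT ≈ 40.2 °C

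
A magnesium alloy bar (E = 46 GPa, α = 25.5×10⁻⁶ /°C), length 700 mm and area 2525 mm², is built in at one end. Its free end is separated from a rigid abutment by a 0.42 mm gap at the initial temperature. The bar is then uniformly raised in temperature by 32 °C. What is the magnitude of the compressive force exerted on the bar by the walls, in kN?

P ≈ 25.1 kN

If the wall were absent the bar would grow by αΔT L = 25.5×10⁻⁶ × 32 × 700 = 0.5712 mm.
After closing the 0.42 mm clearance, 0.5712 − 0.42 = 0.1512 mm of expansion remains to be suppressed by the wall.
Compatibility: PL/(AE) = 0.1512 mm, so σ = P/A = E × (0.1512/700) = 9.936 MPa.
Force on the wall = σA = 9.936 × 2525 mm² = 25.09 kN.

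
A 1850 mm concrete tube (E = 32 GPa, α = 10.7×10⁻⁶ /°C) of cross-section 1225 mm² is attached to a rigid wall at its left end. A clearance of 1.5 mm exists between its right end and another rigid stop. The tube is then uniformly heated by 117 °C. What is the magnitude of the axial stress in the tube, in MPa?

σ ≈ 14.1 MPa (compressive)

Unrestrained expansion: δ_free = αΔT L = 10.7×10⁻⁶ × 117 × 1850 = 2.316 mm.
After closing the 1.5 mm clearance, 2.316 − 1.5 = 0.816 mm of expansion remains to be suppressed by the wall.
That suppressed elongation corresponds to σ = E·Δ/L = 32×10³ × 0.816/1850 = 14.11 MPa.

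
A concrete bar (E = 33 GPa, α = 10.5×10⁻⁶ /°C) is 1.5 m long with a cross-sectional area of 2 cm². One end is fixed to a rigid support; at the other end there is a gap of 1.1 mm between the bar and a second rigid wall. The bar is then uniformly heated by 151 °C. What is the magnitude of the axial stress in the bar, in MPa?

σ ≈ 28.1 MPa (compressive)

Free thermal elongation = αΔT L = 10.5×10⁻⁶ × 151 × 1500 = 2.378 mm.
The gap closes (δ_free > 1.1 mm) and the wall then resists a further 2.378 − 1.1 = 1.278 mm of expansion.
So σ = E(δ_free − g)/L = 33×10³ × 1.278/1500 = 28.12 MPa.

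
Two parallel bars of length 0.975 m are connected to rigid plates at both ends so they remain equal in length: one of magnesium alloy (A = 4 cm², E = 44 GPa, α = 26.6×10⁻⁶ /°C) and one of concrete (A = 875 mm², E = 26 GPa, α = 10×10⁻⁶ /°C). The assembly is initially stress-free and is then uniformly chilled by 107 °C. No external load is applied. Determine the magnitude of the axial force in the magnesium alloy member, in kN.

Equilibrium of a rigid end plate with no external load gives equal and opposite internal forces ±P in the two members. Since α_{magnesium alloy} > α_{concrete}, cooling drives the magnesium alloy into tension and the concrete into compression.
Equating the net (thermal + elastic) strains gives |α₁ − α₂|·ΔT = P·[1/(A₁E₁) + 1/(A₂E₂)].
|α₁ − α₂|·ΔT = 16.6×10⁻⁶ × 107 = 0.001776.
1/(A₁E₁) + 1/(A₂E₂) = 1/(400×44×10³) + 1/(875×26×10³) = 1.008×10⁻⁷ N⁻¹.
P = 0.001776 / 1.008×10⁻⁷ = 17630 N = 17.63 kN.

P ≈ 17.6 kN (tensile in the magnesium alloy)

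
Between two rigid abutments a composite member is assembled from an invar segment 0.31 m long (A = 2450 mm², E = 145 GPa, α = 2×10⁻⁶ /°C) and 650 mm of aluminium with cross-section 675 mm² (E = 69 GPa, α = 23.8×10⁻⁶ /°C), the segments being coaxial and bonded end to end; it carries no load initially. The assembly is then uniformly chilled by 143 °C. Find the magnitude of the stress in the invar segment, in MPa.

If the supports were absent, the total length change would be Σ αᵢΔT Lᵢ = 2×10⁻⁶×143×310 + 23.8×10⁻⁶×143×650 = 2.301 mm.
The rigid supports impose zero overall length change; the single axial force P common to all segments must satisfy P Σ Lᵢ/(AᵢEᵢ) = δ_free.
Σ Lᵢ/(AᵢEᵢ) = 310/(2450×145×10³) + 650/(675×69×10³) = 1.483×10⁻⁵ mm/N.
P = 2.301 / 1.483×10⁻⁵ = 155200 N = 155.2 kN, tensile.
σ_{invar} = P / A = 155200 / 2450 = 63.33 MPa.

σ ≈ 63.3 MPa (tensile)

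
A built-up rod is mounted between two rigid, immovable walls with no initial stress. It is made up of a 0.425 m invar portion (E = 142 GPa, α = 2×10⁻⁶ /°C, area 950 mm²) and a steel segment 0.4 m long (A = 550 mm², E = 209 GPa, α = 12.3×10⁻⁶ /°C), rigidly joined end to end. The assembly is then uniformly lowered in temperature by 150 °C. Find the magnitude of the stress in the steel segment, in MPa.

Free thermal contraction of the whole bar: Σ αᵢΔT Lᵢ = 2×10⁻⁶×150×425 + 12.3×10⁻⁶×150×400 = 0.8655 mm.
The rigid supports impose zero overall length change; the single axial force P common to all segments must satisfy P Σ Lᵢ/(AᵢEᵢ) = δ_free.
The series flexibility is Σ Lᵢ/(AᵢEᵢ) = 425/(950×142×10³) + 400/(550×209×10³) = 6.63×10⁻⁶ mm/N.
So P = 0.8655 / 6.63×10⁻⁶ = 130.5 kN, tensile.
σ_{steel} = P / A = 130500 / 550 = 237.3 MPa.

σ ≈ 237 MPa (tensile)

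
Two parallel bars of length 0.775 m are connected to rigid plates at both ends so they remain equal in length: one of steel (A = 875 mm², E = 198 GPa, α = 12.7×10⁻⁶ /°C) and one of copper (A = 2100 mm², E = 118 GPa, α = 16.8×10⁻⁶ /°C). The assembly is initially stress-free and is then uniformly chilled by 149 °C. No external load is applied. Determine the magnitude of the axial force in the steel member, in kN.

P ≈ 62.3 kN (compressive in the steel)

The copper has the larger α, so on cooling it would change length more than the steel if both were free. The rigid plates force a common final length, so the copper is put into tension and the steel into compression, with equal and opposite forces P (no external load).
Equating the net (thermal + elastic) strains gives |α₁ − α₂|·ΔT = P·[1/(A₁E₁) + 1/(A₂E₂)].
|α₁ − α₂|·ΔT = 4.1×10⁻⁶ × 149 = 0.0006109.
1/(A₁E₁) + 1/(A₂E₂) = 1/(875×198×10³) + 1/(2100×118×10³) = 9.808×10⁻⁹ N⁻¹.
So P = 0.0006109 / 9.808×10⁻⁹ = 62.29 kN.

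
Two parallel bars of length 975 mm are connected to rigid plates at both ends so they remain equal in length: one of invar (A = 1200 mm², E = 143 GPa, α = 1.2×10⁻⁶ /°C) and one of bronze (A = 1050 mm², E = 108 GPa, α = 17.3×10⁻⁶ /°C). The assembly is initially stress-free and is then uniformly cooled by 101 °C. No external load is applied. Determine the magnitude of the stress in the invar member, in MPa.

σ ≈ 92.5 MPa (compressive)

The bronze has the larger α, so on cooling it would change length more than the invar if both were free. The rigid plates force a common final length, so the bronze is put into tension and the invar into compression, with equal and opposite forces P (no external load).
Setting the final lengths equal and cancelling L: (α₁ − α₂)ΔT = P/(A₁E₁) + P/(A₂E₂).
|α₁ − α₂|·ΔT = 16.1×10⁻⁶ × 101 = 0.001626.
1/(A₁E₁) + 1/(A₂E₂) = 1/(1200×143×10³) + 1/(1050×108×10³) = 1.465×10⁻⁸ N⁻¹.
P = 0.001626 / 1.465×10⁻⁸ = 111000 N = 111 kN.
σ_{invar} = P/A₁ = 111000/1200 = 92.52 MPa, compressive.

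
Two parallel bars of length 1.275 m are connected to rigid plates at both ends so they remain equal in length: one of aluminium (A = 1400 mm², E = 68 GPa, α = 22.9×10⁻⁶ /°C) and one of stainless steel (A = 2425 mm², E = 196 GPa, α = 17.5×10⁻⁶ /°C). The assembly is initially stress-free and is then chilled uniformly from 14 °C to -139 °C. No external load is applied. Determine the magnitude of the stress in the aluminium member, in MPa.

σ ≈ 46.8 MPa (tensile)

Both members must finish at the same length. With the larger α, the aluminium tends to over-contract; the plates restrain it, putting the aluminium in tension and the stainless steel in compression. With no external load the two internal forces are equal and opposite, magnitude P.
Equating the net (thermal + elastic) strains gives |α₁ − α₂|·ΔT = P·[1/(A₁E₁) + 1/(A₂E₂)].
|α₁ − α₂|·ΔT = 5.4×10⁻⁶ × 153 = 0.0008262.
1/(A₁E₁) + 1/(A₂E₂) = 1/(1400×68×10³) + 1/(2425×196×10³) = 1.261×10⁻⁸ N⁻¹.
P = 0.0008262 / 1.261×10⁻⁸ = 65530 N = 65.53 kN.
σ_{aluminium} = P/A₁ = 65530/1400 = 46.81 MPa, tensile.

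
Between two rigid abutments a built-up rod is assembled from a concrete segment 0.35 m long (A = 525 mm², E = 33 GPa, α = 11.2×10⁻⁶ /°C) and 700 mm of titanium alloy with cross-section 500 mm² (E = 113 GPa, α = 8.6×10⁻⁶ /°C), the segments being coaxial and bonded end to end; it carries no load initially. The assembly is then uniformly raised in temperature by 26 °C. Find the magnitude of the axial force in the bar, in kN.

With the walls removed the bar would change length by δ_free = Σ αᵢΔT Lᵢ = 11.2×10⁻⁶×26×350 + 8.6×10⁻⁶×26×700 = 0.2584 mm.
The rigid supports impose zero overall length change; the single axial force P common to all segments must satisfy P Σ Lᵢ/(AᵢEᵢ) = δ_free.
Σ Lᵢ/(AᵢEᵢ) = 350/(525×33×10³) + 700/(500×113×10³) = 3.259×10⁻⁵ mm/N.
So P = 0.2584 / 3.259×10⁻⁵ = 7.93 kN, compressive.

P ≈ 7.93 kN (compressive)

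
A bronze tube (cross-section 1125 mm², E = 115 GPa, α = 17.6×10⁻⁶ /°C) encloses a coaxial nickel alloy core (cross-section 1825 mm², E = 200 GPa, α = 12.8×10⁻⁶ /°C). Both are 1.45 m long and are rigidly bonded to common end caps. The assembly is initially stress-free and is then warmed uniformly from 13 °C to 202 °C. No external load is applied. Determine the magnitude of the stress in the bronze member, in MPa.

σ ≈ 77 MPa (compressive)

Both members must finish at the same length. With the larger α, the bronze tends to over-expand; the plates restrain it, putting the bronze in compression and the nickel alloy in tension. With no external load the two internal forces are equal and opposite, magnitude P.
Compatibility of the two members (thermal + elastic change equal): (α₁ − α₂)ΔT = P·[1/(A₁E₁) + 1/(A₂E₂)].
|α₁ − α₂|·ΔT = 4.8×10⁻⁶ × 189 = 0.0009072.
1/(A₁E₁) + 1/(A₂E₂) = 1/(1125×115×10³) + 1/(1825×200×10³) = 1.047×10⁻⁸ N⁻¹.
So P = 0.0009072 / 1.047×10⁻⁸ = 86.65 kN.
σ_{bronze} = P/A₁ = 86650/1125 = 77.03 MPa, compressive.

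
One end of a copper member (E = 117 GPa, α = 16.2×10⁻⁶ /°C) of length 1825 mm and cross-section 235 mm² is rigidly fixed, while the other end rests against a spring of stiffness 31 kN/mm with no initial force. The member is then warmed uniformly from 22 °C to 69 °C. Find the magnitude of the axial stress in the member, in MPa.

The unrestrained thermal change is αΔT L = 16.2×10⁻⁶ × 47 × 1825 = 1.39 mm.
With a force P in the spring, the elastic change of the member is PL/(AE) and that of the spring is P/k; compatibility requires their sum to equal δ_free.
So P = δ_free / [L/(AE) + 1/k] = 1.39 / [ 1825/(235×117×10³) + 1/(31×10³) ].
P = 1.39 / 9.863×10⁻⁵ = 14090 N.
σ = P/A = 14090/235 = 59.95 MPa.

σ ≈ 59.9 MPa (compressive)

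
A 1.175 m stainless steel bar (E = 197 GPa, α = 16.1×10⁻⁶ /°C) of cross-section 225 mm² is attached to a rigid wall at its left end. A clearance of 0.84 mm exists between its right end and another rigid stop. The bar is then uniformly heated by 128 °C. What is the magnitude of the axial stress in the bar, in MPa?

σ ≈ 265 MPa (compressive)

Free thermal elongation = αΔT L = 16.1×10⁻⁶ × 128 × 1175 = 2.421 mm.
The gap closes (δ_free > 0.84 mm) and the wall then resists a further 2.421 − 0.84 = 1.581 mm of expansion.
Compatibility: PL/(AE) = 1.581 mm, so σ = P/A = E × (1.581/1175) = 265.1 MPa.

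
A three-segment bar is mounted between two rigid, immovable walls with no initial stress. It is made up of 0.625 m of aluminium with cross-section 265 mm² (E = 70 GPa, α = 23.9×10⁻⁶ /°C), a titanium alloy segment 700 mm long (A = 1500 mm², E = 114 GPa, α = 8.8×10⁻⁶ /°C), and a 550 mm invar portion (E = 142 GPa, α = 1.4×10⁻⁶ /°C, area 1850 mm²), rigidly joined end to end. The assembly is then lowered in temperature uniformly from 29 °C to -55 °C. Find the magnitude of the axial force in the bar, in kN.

P ≈ 46.1 kN (tensile)

Free thermal contraction of the whole bar: Σ αᵢΔT Lᵢ = 23.9×10⁻⁶×84×625 + 8.8×10⁻⁶×84×700 + 1.4×10⁻⁶×84×550 = 1.837 mm.
The rigid supports impose zero overall length change; the single axial force P common to all segments must satisfy P Σ Lᵢ/(AᵢEᵢ) = δ_free.
Σ Lᵢ/(AᵢEᵢ) = 625/(265×70×10³) + 700/(1500×114×10³) + 550/(1850×142×10³) = 3.988×10⁻⁵ mm/N.
P = 1.837 / 3.988×10⁻⁵ = 46060 N = 46.06 kN, tensile.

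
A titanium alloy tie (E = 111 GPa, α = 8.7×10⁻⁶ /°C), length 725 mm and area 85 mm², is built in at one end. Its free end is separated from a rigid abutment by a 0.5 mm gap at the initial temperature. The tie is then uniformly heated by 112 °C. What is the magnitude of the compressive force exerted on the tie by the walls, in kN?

Unrestrained expansion: δ_free = αΔT L = 8.7×10⁻⁶ × 112 × 725 = 0.7064 mm.
After closing the 0.5 mm clearance, 0.7064 − 0.5 = 0.2064 mm of expansion remains to be suppressed by the wall.
Compatibility: PL/(AE) = 0.2064 mm, so σ = P/A = E × (0.2064/725) = 31.61 MPa.
Force on the wall = σA = 31.61 × 85 mm² = 2.687 kN.

P ≈ 2.69 kN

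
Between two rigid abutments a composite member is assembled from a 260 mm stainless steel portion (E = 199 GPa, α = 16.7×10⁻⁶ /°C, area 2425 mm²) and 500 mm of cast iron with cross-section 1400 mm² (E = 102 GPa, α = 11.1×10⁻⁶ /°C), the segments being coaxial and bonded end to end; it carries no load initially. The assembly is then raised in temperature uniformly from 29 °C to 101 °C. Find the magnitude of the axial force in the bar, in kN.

P ≈ 176 kN (compressive)

If the supports were absent, the total length change would be Σ αᵢΔT Lᵢ = 16.7×10⁻⁶×72×260 + 11.1×10⁻⁶×72×500 = 0.7122 mm.
Since the ends are fixed, an axial force P builds up, equal in every segment, with P · Σ Lᵢ/(AᵢEᵢ) = δ_free.
The series flexibility is Σ Lᵢ/(AᵢEᵢ) = 260/(2425×199×10³) + 500/(1400×102×10³) = 4.04×10⁻⁶ mm/N.
Hence P = δ_free / Σ(L/AE) = 0.7122/4.04×10⁻⁶ = 176.3 kN (compressive).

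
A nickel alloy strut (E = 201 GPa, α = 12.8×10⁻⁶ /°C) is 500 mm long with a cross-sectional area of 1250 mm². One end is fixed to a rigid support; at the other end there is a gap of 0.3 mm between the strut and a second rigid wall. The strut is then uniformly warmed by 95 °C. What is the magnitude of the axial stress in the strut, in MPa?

If the wall were absent the strut would grow by αΔT L = 12.8×10⁻⁶ × 95 × 500 = 0.608 mm.
After closing the 0.3 mm clearance, 0.608 − 0.3 = 0.308 mm of expansion remains to be suppressed by the wall.
So σ = E(δ_free − g)/L = 201×10³ × 0.308/500 = 123.8 MPa.

σ ≈ 124 MPa (compressive)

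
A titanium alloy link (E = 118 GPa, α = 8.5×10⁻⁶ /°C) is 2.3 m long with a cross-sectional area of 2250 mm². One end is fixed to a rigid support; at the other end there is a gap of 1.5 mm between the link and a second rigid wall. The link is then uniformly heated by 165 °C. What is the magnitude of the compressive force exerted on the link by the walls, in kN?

Free thermal elongation = αΔT L = 8.5×10⁻⁶ × 165 × 2300 = 3.226 mm.
After closing the 1.5 mm clearance, 3.226 − 1.5 = 1.726 mm of expansion remains to be suppressed by the wall.
That suppressed elongation corresponds to σ = E·Δ/L = 118×10³ × 1.726/2300 = 88.54 MPa.
P = σA = 88.54 × 2250 = 199.2 kN.

P ≈ 199 kN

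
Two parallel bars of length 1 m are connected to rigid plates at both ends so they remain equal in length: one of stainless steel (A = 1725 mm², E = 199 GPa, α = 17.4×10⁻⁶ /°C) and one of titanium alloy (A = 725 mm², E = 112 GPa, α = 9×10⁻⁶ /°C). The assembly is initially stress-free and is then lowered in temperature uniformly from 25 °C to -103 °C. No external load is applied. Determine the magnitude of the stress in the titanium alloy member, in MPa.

Equilibrium of a rigid end plate with no external load gives equal and opposite internal forces ±P in the two members. Since α_{stainless steel} > α_{titanium alloy}, cooling drives the stainless steel into tension and the titanium alloy into compression.
Equating the net (thermal + elastic) strains gives |α₁ − α₂|·ΔT = P·[1/(A₁E₁) + 1/(A₂E₂)].
|α₁ − α₂|·ΔT = 8.4×10⁻⁶ × 128 = 0.001075.
1/(A₁E₁) + 1/(A₂E₂) = 1/(1725×199×10³) + 1/(725×112×10³) = 1.523×10⁻⁸ N⁻¹.
P = 0.001075 / 1.523×10⁻⁸ = 70600 N = 70.6 kN.
σ_{titanium alloy} = P/A₂ = 70600/725 = 97.39 MPa, compressive.

σ ≈ 97.4 MPa (compressive)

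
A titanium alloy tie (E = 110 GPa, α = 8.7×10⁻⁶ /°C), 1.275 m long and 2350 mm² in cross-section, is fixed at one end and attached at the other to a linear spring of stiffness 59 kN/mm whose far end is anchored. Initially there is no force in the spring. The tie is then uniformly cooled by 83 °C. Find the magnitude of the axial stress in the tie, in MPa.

σ ≈ 17.9 MPa (tensile)

The unrestrained thermal change is αΔT L = 8.7×10⁻⁶ × 83 × 1275 = 0.9207 mm.
Let P be the tensile force in the spring. The tie extends elastically by PL/(AE) and the spring stretches by P/k; together these equal δ_free.
P [ L/(AE) + 1/k ] = δ_free → P [ 1275/(2350×110×10³) + 1/(59×10³) ] = 0.9207.
P = 0.9207 / 2.188×10⁻⁵ = 42080 N.
σ = P/A = 42080/2350 = 17.9 MPa.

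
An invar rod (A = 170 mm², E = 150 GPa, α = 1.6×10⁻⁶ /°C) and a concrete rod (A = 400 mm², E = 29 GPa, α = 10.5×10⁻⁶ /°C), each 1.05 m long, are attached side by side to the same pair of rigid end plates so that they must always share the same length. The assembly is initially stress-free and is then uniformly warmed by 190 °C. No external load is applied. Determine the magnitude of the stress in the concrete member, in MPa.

σ ≈ 33.7 MPa (compressive)

Equilibrium of a rigid end plate with no external load gives equal and opposite internal forces ±P in the two members. Since α_{concrete} > α_{invar}, heating drives the concrete into compression and the invar into tension.
Compatibility of the two members (thermal + elastic change equal): (α₁ − α₂)ΔT = P·[1/(A₁E₁) + 1/(A₂E₂)].
|α₁ − α₂|·ΔT = 8.9×10⁻⁶ × 190 = 0.001691.
1/(A₁E₁) + 1/(A₂E₂) = 1/(170×150×10³) + 1/(400×29×10³) = 1.254×10⁻⁷ N⁻¹.
So P = 0.001691 / 1.254×10⁻⁷ = 13.48 kN.
σ_{concrete} = P/A₂ = 13480/400 = 33.71 MPa, compressive.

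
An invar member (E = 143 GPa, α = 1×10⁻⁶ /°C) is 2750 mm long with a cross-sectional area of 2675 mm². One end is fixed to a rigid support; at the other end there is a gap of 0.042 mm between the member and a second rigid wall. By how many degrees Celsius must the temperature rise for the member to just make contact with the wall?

ΔT ≈ 15.3 °C

Contact occurs when the free expansion equals the gap: αΔT L = 0.042 mm.
So ΔT = g/(αL) = 0.042/(1×10⁻⁶ × 2750) = 15.27 °C.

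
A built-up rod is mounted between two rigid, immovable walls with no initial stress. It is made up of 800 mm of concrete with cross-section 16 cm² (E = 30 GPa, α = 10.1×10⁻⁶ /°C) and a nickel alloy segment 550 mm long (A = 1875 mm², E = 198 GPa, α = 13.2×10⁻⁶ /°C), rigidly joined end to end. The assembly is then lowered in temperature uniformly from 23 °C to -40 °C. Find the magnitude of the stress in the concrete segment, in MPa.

σ ≈ 33.3 MPa (tensile)

With the walls removed the bar would change length by δ_free = Σ αᵢΔT Lᵢ = 10.1×10⁻⁶×63×800 + 13.2×10⁻⁶×63×550 = 0.9664 mm.
The walls prevent any net length change, so an axial force P (same in every segment) develops. Compatibility: P · Σ Lᵢ/(AᵢEᵢ) = δ_free.
Σ Lᵢ/(AᵢEᵢ) = 800/(1600×30×10³) + 550/(1875×198×10³) = 1.815×10⁻⁵ mm/N.
Hence P = δ_free / Σ(L/AE) = 0.9664/1.815×10⁻⁵ = 53.25 kN (tensile).
σ_{concrete} = P / A = 53250 / 1600 = 33.28 MPa.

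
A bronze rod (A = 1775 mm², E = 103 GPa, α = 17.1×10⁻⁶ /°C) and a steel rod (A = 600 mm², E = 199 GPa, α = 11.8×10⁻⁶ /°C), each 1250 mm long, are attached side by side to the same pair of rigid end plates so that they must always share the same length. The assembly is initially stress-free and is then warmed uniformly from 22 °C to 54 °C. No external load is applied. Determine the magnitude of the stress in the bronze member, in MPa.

Both members must finish at the same length. With the larger α, the bronze tends to over-expand; the plates restrain it, putting the bronze in compression and the steel in tension. With no external load the two internal forces are equal and opposite, magnitude P.
Equating the net (thermal + elastic) strains gives |α₁ − α₂|·ΔT = P·[1/(A₁E₁) + 1/(A₂E₂)].
|α₁ − α₂|·ΔT = 5.3×10⁻⁶ × 32 = 0.0001696.
1/(A₁E₁) + 1/(A₂E₂) = 1/(1775×103×10³) + 1/(600×199×10³) = 1.384×10⁻⁸ N⁻¹.
So P = 0.0001696 / 1.384×10⁻⁸ = 12.25 kN.
σ_{bronze} = P/A₁ = 12250/1775 = 6.901 MPa, compressive.

σ ≈ 6.9 MPa (compressive)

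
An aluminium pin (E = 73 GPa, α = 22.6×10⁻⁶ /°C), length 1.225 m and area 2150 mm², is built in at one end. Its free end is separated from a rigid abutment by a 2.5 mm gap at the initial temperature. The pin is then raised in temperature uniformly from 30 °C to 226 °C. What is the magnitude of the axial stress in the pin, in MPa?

σ ≈ 174 MPa (compressive)

Free thermal elongation = αΔT L = 22.6×10⁻⁶ × 196 × 1225 = 5.426 mm.
This exceeds the 2.5 mm gap, so the wall pushes back. The portion of expansion that must be recovered elastically is δ_free − gap = 5.426 − 2.5 = 2.926 mm.
That suppressed elongation corresponds to σ = E·Δ/L = 73×10³ × 2.926/1225 = 174.4 MPa.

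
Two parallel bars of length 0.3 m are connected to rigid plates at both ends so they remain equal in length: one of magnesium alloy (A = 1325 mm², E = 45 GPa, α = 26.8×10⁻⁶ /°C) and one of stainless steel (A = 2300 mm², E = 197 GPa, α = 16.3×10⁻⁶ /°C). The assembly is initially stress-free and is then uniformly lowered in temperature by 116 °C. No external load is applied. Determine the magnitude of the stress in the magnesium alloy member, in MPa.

The magnesium alloy has the larger α, so on cooling it would change length more than the stainless steel if both were free. The rigid plates force a common final length, so the magnesium alloy is put into tension and the stainless steel into compression, with equal and opposite forces P (no external load).
Compatibility of the two members (thermal + elastic change equal): (α₁ − α₂)ΔT = P·[1/(A₁E₁) + 1/(A₂E₂)].
|α₁ − α₂|·ΔT = 10.5×10⁻⁶ × 116 = 0.001218.
1/(A₁E₁) + 1/(A₂E₂) = 1/(1325×45×10³) + 1/(2300×197×10³) = 1.898×10⁻⁸ N⁻¹.
P = 0.001218 / 1.898×10⁻⁸ = 64180 N = 64.18 kN.
σ_{magnesium alloy} = P/A₁ = 64180/1325 = 48.44 MPa, tensile.

σ ≈ 48.4 MPa (tensile)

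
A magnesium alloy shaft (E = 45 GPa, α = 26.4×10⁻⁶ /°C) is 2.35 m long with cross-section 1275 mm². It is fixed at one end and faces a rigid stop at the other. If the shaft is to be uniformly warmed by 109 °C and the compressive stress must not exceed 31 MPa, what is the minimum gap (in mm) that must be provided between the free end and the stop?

With no wall the shaft would lengthen by αΔT L = 26.4×10⁻⁶ × 109 × 2350 = 6.762 mm.
A stress of 31 MPa corresponds to the wall pushing the shaft back by σL/E = 31×2350/(45×10³) = 1.619 mm.
So the gap has to take up the difference, g_min = δ_free − σL/E = 6.762 − 1.619 = 5.143 mm.

g ≈ 5.14 mm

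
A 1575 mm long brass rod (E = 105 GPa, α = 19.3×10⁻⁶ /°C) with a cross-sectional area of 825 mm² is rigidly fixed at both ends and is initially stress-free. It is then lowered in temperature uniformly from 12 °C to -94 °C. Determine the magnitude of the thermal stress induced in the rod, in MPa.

σ ≈ 215 MPa (tensile)

The supports are rigid, so the total axial strain is zero. The restrained thermal strain is ε = αΔT = 19.3×10⁻⁶ × 106 = 2045.8×10⁻⁶.
The stress required to suppress this strain is σ = Eε = 105×10³ × 2045.8×10⁻⁶ = 214.8 MPa, tensile since the rod is trying to contract.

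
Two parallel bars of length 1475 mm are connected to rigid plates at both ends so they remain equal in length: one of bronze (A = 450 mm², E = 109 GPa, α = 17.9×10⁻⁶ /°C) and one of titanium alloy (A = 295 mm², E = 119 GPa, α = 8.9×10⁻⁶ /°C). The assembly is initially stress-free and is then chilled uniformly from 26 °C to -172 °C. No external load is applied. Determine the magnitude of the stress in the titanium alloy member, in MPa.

Both members must finish at the same length. With the larger α, the bronze tends to over-contract; the plates restrain it, putting the bronze in tension and the titanium alloy in compression. With no external load the two internal forces are equal and opposite, magnitude P.
Compatibility of the two members (thermal + elastic change equal): (α₁ − α₂)ΔT = P·[1/(A₁E₁) + 1/(A₂E₂)].
|α₁ − α₂|·ΔT = 9×10⁻⁶ × 198 = 0.001782.
1/(A₁E₁) + 1/(A₂E₂) = 1/(450×109×10³) + 1/(295×119×10³) = 4.887×10⁻⁸ N⁻¹.
P = 0.001782 / 4.887×10⁻⁸ = 36460 N = 36.46 kN.
σ_{titanium alloy} = P/A₂ = 36460/295 = 123.6 MPa, compressive.

σ ≈ 124 MPa (compressive)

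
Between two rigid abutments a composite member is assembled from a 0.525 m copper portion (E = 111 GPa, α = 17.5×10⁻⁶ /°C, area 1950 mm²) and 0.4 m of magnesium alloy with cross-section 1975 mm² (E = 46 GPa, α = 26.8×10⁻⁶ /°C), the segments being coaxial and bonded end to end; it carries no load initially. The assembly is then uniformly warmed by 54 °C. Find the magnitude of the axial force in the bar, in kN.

With the walls removed the bar would change length by δ_free = Σ αᵢΔT Lᵢ = 17.5×10⁻⁶×54×525 + 26.8×10⁻⁶×54×400 = 1.075 mm.
The rigid supports impose zero overall length change; the single axial force P common to all segments must satisfy P Σ Lᵢ/(AᵢEᵢ) = δ_free.
The series flexibility is Σ Lᵢ/(AᵢEᵢ) = 525/(1950×111×10³) + 400/(1975×46×10³) = 6.828×10⁻⁶ mm/N.
Hence P = δ_free / Σ(L/AE) = 1.075/6.828×10⁻⁶ = 157.4 kN (compressive).

P ≈ 157 kN (compressive)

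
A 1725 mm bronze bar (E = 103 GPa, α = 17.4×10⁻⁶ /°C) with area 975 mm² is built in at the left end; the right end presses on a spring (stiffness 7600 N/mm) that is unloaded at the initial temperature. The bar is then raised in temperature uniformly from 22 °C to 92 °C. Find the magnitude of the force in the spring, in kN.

The unrestrained thermal change is αΔT L = 17.4×10⁻⁶ × 70 × 1725 = 2.101 mm.
Let P be the compressive force at the spring. The bar shortens elastically by PL/(AE) and the spring compresses by P/k; together these equal δ_free.
P [ L/(AE) + 1/k ] = δ_free → P [ 1725/(975×103×10³) + 1/(7600) ] = 2.101.
P = 2.101 / 0.0001488 = 14120 N.

P ≈ 14.1 kN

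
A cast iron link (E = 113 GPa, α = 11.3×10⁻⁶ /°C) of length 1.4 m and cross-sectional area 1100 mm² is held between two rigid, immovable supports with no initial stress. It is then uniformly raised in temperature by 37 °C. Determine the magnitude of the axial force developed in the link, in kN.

With zero net strain, σ = E·αΔT = 113 GPa × 11.3×10⁻⁶ × 37 = 47.25 MPa.
Then P = σA = 47.25 × 1100 mm² = 51.97 kN, compressive.

P ≈ 52 kN (compressive)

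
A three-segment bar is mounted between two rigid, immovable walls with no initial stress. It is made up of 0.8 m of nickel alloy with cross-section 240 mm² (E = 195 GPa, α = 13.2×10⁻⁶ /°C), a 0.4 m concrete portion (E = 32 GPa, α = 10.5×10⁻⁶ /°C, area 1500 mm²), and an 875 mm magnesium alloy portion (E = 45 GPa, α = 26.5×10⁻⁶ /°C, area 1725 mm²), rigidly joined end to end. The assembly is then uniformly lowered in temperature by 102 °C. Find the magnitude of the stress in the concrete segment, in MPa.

Free thermal contraction of the whole bar: Σ αᵢΔT Lᵢ = 13.2×10⁻⁶×102×800 + 10.5×10⁻⁶×102×400 + 26.5×10⁻⁶×102×875 = 3.871 mm.
Since the ends are fixed, an axial force P builds up, equal in every segment, with P · Σ Lᵢ/(AᵢEᵢ) = δ_free.
The series flexibility is Σ Lᵢ/(AᵢEᵢ) = 800/(240×195×10³) + 400/(1500×32×10³) + 875/(1725×45×10³) = 3.67×10⁻⁵ mm/N.
Hence P = δ_free / Σ(L/AE) = 3.871/3.67×10⁻⁵ = 105.5 kN (tensile).
σ_{concrete} = P / A = 105500 / 1500 = 70.31 MPa.

σ ≈ 70.3 MPa (tensile)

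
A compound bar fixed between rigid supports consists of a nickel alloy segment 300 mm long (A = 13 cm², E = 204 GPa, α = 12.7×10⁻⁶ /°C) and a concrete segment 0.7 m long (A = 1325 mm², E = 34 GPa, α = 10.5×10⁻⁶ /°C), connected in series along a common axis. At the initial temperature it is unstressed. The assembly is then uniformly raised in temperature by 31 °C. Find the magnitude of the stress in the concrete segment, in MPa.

σ ≈ 15.7 MPa (compressive)

With the walls removed the bar would change length by δ_free = Σ αᵢΔT Lᵢ = 12.7×10⁻⁶×31×300 + 10.5×10⁻⁶×31×700 = 0.346 mm.
The rigid supports impose zero overall length change; the single axial force P common to all segments must satisfy P Σ Lᵢ/(AᵢEᵢ) = δ_free.
The series flexibility is Σ Lᵢ/(AᵢEᵢ) = 300/(1300×204×10³) + 700/(1325×34×10³) = 1.667×10⁻⁵ mm/N.
P = 0.346 / 1.667×10⁻⁵ = 20750 N = 20.75 kN, compressive.
σ_{concrete} = P / A = 20750 / 1325 = 15.66 MPa.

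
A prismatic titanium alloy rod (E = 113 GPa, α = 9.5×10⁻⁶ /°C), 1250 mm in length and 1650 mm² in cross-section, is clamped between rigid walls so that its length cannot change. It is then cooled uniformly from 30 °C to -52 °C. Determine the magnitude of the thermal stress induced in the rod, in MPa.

σ ≈ 88 MPa (tensile)

With length fixed, the mechanical strain must cancel the thermal strain αΔT = 9.5×10⁻⁶ × 82 = 779×10⁻⁶.
Hence σ = E·αΔT = 113×10³ × 779×10⁻⁶ = 88.03 MPa, tensile.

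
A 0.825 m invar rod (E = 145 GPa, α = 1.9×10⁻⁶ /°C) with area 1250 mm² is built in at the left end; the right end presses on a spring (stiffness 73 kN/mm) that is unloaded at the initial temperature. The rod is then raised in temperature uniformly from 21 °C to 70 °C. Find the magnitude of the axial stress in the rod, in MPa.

Free thermal expansion: δ_free = αΔT L = 1.9×10⁻⁶ × 49 × 825 = 0.07681 mm.
Let P be the compressive force at the spring. The rod shortens elastically by PL/(AE) and the spring compresses by P/k; together these equal δ_free.
P [ L/(AE) + 1/k ] = δ_free → P [ 825/(1250×145×10³) + 1/(73×10³) ] = 0.07681.
P = 0.07681 / 1.825×10⁻⁵ = 4209 N.
σ = P/A = 4209/1250 = 3.367 MPa.

σ ≈ 3.37 MPa (compressive)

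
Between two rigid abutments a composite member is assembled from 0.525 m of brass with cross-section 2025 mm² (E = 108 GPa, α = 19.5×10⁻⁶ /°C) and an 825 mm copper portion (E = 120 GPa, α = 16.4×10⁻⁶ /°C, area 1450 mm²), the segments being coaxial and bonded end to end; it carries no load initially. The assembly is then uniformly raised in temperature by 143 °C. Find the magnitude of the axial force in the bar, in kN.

With the walls removed the bar would change length by δ_free = Σ αᵢΔT Lᵢ = 19.5×10⁻⁶×143×525 + 16.4×10⁻⁶×143×825 = 3.399 mm.
The rigid supports impose zero overall length change; the single axial force P common to all segments must satisfy P Σ Lᵢ/(AᵢEᵢ) = δ_free.
Σ Lᵢ/(AᵢEᵢ) = 525/(2025×108×10³) + 825/(1450×120×10³) = 7.142×10⁻⁶ mm/N.
Hence P = δ_free / Σ(L/AE) = 3.399/7.142×10⁻⁶ = 475.9 kN (compressive).

P ≈ 476 kN (compressive)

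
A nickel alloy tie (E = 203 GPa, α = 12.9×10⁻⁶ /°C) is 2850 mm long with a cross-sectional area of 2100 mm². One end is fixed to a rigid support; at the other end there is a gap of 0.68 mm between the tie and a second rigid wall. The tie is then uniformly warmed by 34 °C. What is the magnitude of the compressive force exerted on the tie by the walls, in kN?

Unrestrained expansion: δ_free = αΔT L = 12.9×10⁻⁶ × 34 × 2850 = 1.25 mm.
After closing the 0.68 mm clearance, 1.25 − 0.68 = 0.57 mm of expansion remains to be suppressed by the wall.
That suppressed elongation corresponds to σ = E·Δ/L = 203×10³ × 0.57/2850 = 40.6 MPa.
P = σA = 40.6 × 2100 = 85.26 kN.

P ≈ 85.3 kN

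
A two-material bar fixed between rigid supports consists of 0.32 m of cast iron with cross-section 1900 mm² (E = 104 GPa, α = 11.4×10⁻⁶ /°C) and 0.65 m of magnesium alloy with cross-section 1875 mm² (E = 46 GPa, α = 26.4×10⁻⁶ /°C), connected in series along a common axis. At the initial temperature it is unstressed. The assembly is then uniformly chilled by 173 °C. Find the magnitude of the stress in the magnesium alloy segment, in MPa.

σ ≈ 210 MPa (tensile)

Free thermal contraction of the whole bar: Σ αᵢΔT Lᵢ = 11.4×10⁻⁶×173×320 + 26.4×10⁻⁶×173×650 = 3.6 mm.
Since the ends are fixed, an axial force P builds up, equal in every segment, with P · Σ Lᵢ/(AᵢEᵢ) = δ_free.
The series flexibility is Σ Lᵢ/(AᵢEᵢ) = 320/(1900×104×10³) + 650/(1875×46×10³) = 9.156×10⁻⁶ mm/N.
So P = 3.6 / 9.156×10⁻⁶ = 393.2 kN, tensile.
σ_{magnesium alloy} = P / A = 393200 / 1875 = 209.7 MPa.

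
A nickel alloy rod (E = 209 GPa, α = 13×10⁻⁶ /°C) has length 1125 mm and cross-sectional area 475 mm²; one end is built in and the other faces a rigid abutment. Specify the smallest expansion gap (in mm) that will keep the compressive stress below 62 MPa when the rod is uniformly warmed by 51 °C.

g ≈ 0.412 mm

With no wall the rod would lengthen by αΔT L = 13×10⁻⁶ × 51 × 1125 = 0.7459 mm.
A stress of 62 MPa corresponds to the wall pushing the rod back by σL/E = 62×1125/(209×10³) = 0.3337 mm.
The gap must absorb the remainder: g_min = 0.7459 − 0.3337 = 0.4121 mm.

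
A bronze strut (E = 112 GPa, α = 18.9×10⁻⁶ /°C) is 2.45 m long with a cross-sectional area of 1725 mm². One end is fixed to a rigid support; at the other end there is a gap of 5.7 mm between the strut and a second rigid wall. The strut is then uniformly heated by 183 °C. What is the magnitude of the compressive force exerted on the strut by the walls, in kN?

P ≈ 219 kN

If the wall were absent the strut would grow by αΔT L = 18.9×10⁻⁶ × 183 × 2450 = 8.474 mm.
The gap closes (δ_free > 5.7 mm) and the wall then resists a further 8.474 − 5.7 = 2.774 mm of expansion.
Compatibility: PL/(AE) = 2.774 mm, so σ = P/A = E × (2.774/2450) = 126.8 MPa.
P = σA = 126.8 × 1725 = 218.7 kN.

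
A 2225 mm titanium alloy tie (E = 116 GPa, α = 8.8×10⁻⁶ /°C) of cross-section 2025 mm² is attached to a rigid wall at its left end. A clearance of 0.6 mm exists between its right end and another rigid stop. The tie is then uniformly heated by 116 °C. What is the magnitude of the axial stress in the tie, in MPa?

σ ≈ 87.1 MPa (compressive)

Unrestrained expansion: δ_free = αΔT L = 8.8×10⁻⁶ × 116 × 2225 = 2.271 mm.
The gap closes (δ_free > 0.6 mm) and the wall then resists a further 2.271 − 0.6 = 1.671 mm of expansion.
Compatibility: PL/(AE) = 1.671 mm, so σ = P/A = E × (1.671/2225) = 87.13 MPa.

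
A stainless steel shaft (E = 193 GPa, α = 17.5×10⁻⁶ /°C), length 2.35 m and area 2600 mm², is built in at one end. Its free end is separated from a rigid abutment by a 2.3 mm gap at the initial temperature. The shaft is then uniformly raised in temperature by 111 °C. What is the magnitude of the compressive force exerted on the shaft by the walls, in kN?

If the wall were absent the shaft would grow by αΔT L = 17.5×10⁻⁶ × 111 × 2350 = 4.565 mm.
After closing the 2.3 mm clearance, 4.565 − 2.3 = 2.265 mm of expansion remains to be suppressed by the wall.
That suppressed elongation corresponds to σ = E·Δ/L = 193×10³ × 2.265/2350 = 186 MPa.
P = σA = 186 × 2600 = 483.6 kN.

P ≈ 484 kN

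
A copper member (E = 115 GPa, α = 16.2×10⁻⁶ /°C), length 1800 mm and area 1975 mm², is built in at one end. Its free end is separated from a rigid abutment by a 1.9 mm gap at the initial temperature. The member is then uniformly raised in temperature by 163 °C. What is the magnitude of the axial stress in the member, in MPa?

Free thermal elongation = αΔT L = 16.2×10⁻⁶ × 163 × 1800 = 4.753 mm.
This exceeds the 1.9 mm gap, so the wall pushes back. The portion of expansion that must be recovered elastically is δ_free − gap = 4.753 − 1.9 = 2.853 mm.
So σ = E(δ_free − g)/L = 115×10³ × 2.853/1800 = 182.3 MPa.

σ ≈ 182 MPa (compressive)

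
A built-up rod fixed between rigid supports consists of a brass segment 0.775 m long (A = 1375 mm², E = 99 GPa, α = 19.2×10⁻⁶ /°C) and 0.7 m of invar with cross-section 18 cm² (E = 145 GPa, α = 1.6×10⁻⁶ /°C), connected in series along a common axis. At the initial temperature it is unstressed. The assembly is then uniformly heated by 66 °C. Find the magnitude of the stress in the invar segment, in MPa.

σ ≈ 70 MPa (compressive)

With the walls removed the bar would change length by δ_free = Σ αᵢΔT Lᵢ = 19.2×10⁻⁶×66×775 + 1.6×10⁻⁶×66×700 = 1.056 mm.
Since the ends are fixed, an axial force P builds up, equal in every segment, with P · Σ Lᵢ/(AᵢEᵢ) = δ_free.
Σ Lᵢ/(AᵢEᵢ) = 775/(1375×99×10³) + 700/(1800×145×10³) = 8.375×10⁻⁶ mm/N.
So P = 1.056 / 8.375×10⁻⁶ = 126.1 kN, compressive.
σ_{invar} = P / A = 126100 / 1800 = 70.05 MPa.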